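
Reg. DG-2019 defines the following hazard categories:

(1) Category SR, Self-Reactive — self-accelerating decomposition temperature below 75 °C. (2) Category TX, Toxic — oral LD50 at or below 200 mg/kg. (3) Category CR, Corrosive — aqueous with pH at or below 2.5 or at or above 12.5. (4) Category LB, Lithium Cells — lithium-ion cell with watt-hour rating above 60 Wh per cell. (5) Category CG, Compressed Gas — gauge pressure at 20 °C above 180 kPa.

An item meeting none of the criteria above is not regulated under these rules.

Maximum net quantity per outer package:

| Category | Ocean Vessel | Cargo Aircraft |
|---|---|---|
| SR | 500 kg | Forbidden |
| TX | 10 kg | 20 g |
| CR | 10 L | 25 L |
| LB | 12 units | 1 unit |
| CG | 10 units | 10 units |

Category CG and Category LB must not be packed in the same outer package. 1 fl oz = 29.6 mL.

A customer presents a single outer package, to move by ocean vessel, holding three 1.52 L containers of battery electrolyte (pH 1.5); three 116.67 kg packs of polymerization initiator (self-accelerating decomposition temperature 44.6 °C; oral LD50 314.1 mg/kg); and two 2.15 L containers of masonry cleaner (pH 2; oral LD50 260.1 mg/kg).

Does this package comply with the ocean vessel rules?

With pH 1.5 (≤ 2.5), the battery electrolyte falls in Category CR.
The polymerization initiator has self-accelerating decomposition temperature 44.6 °C, which is < 75 °C, so it is Category SR (Self-Reactive).
The masonry cleaner has pH 2, which is ≤ 2.5, so it is Category CR (Corrosive).
Total Category CR: (three 1.52 L containers = 4.56 L) + (two 2.15 L containers = 4.3 L) = 8.86 L.
8.86 L is within the ocean vessel limit of 10 L for Category CR.
Category SR quantity: three 116.67 kg packs = 350.01 kg.
That is within the Category SR ocean vessel limit of 500 kg.
The segregation rule (Category CG with Category LB) does not apply to Category CR with Category SR.
Every hazard category is within its ocean vessel limit and no segregation rule is violated.

Yes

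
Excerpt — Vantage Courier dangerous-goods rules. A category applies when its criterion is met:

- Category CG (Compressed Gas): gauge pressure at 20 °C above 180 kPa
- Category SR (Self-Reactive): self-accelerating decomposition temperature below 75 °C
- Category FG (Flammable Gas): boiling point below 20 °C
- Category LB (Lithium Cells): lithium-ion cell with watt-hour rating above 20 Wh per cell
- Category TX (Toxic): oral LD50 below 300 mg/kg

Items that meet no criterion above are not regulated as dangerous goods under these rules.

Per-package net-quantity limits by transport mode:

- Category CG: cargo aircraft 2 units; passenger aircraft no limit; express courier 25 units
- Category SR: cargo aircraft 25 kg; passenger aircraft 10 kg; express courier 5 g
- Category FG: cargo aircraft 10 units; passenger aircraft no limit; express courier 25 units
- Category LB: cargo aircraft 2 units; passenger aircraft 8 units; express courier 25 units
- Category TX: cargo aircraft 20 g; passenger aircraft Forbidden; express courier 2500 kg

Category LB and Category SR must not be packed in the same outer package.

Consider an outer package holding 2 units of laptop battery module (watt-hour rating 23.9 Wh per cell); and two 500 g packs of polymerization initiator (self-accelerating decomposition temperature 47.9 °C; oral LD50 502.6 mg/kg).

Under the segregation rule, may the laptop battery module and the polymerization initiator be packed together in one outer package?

Watt-hour rating 23.9 Wh per cell meets the Category LB criterion (Lithium Cells), so the laptop battery module is Category LB.
The polymerization initiator has self-accelerating decomposition temperature 47.9 °C, which is < 75 °C, so it is Category SR (Self-Reactive).
Category LB and Category SR may not share an outer package.

No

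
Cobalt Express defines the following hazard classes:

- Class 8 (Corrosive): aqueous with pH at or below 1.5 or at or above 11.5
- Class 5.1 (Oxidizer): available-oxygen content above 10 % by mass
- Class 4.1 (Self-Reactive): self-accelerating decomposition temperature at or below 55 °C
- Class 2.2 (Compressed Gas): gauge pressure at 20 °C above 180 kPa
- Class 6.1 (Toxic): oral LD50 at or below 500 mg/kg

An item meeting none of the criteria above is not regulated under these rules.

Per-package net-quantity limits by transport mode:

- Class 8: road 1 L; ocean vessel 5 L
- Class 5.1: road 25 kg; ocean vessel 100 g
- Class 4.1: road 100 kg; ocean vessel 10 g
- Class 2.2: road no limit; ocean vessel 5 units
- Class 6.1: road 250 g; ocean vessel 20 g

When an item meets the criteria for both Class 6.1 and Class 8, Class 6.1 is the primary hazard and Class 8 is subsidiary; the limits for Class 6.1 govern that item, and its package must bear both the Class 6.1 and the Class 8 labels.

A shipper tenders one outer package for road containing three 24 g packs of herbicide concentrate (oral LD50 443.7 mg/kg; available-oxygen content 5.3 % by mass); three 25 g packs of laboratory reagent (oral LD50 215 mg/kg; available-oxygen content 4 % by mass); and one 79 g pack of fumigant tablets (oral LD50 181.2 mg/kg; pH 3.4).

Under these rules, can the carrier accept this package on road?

Yes

The herbicide concentrate has oral LD50 443.7 mg/kg, which is ≤ 500 mg/kg, so it is Class 6.1 (Toxic).
The laboratory reagent has oral LD50 215 mg/kg, which is ≤ 500 mg/kg, so it is Class 6.1 (Toxic).
The fumigant tablets have oral LD50 181.2 mg/kg, which is ≤ 500 mg/kg, so they are Class 6.1 (Toxic).
Class 6.1 net quantity: (three 24 g packs = 72 g) + (three 25 g packs = 75 g) + 79 g = 226 g.
226 g ≤ 250 g (road limit, Class 6.1) — within limit.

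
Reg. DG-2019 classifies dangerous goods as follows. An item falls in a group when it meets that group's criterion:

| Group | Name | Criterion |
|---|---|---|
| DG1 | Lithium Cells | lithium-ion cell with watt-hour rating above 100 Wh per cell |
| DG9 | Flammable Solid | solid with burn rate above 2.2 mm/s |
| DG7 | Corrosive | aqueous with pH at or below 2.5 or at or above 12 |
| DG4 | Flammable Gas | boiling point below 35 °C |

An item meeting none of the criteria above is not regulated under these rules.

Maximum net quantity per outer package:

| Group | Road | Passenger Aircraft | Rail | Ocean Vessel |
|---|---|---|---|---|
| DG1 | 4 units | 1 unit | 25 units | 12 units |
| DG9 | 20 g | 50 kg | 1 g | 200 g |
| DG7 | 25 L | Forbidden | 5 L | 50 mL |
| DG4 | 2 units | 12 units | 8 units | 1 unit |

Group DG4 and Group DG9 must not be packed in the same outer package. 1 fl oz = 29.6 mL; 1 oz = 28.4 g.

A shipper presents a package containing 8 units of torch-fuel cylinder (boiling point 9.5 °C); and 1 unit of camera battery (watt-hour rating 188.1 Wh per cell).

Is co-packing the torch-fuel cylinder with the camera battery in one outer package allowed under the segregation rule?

Boiling point 9.5 °C meets the Group DG4 criterion (Flammable Gas), so the torch-fuel cylinder is Group DG4.
The camera battery has watt-hour rating 188.1 Wh per cell, which is > 100 Wh per cell, so it is Group DG1 (Lithium Cells).
No segregation rule bars Group DG4 with Group DG1.

Yes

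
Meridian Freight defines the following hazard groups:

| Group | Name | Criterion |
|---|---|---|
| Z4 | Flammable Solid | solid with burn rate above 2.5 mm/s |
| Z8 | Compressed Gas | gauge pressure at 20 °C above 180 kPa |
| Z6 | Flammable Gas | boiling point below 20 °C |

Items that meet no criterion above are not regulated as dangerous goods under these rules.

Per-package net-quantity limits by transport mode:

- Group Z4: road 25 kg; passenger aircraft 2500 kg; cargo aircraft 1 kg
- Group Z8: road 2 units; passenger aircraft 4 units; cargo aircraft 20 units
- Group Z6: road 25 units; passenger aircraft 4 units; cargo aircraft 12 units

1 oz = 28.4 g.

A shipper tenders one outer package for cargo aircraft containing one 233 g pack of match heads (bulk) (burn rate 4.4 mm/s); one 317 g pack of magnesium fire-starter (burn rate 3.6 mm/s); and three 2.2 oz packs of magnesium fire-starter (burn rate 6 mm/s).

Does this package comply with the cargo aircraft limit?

The match heads (bulk) have burn rate 4.4 mm/s, which is > 2.5 mm/s, so they are Group Z4 (Flammable Solid).
Burn rate 3.6 mm/s meets the Group Z4 criterion (Flammable Solid), so the magnesium fire-starter is Group Z4.
With burn rate 6 mm/s (> 2.5 mm/s), the magnesium fire-starter falls in Group Z4.
Group Z4 net quantity: 233 g + 317 g + (three 2.2 oz packs = 187.44 g) = 737.44 g.
737.44 g ≤ 1 kg (cargo aircraft limit, Group Z4) — within limit.

Yes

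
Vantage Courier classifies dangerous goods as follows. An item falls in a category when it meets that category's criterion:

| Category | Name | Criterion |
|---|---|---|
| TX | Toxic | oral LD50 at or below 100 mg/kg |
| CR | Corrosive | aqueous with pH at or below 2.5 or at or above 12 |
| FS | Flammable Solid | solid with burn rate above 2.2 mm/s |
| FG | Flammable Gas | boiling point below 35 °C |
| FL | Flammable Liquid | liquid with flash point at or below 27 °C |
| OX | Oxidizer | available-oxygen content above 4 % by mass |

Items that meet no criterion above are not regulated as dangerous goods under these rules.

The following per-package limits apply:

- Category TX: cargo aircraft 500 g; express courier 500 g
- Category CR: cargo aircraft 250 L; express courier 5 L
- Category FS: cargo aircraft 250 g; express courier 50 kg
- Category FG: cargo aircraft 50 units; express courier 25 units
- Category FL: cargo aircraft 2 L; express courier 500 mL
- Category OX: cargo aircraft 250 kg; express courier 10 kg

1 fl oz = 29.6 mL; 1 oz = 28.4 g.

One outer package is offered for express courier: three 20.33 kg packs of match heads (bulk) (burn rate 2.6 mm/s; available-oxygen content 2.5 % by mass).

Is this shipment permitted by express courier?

No

With burn rate 2.6 mm/s (> 2.2 mm/s), the match heads (bulk) fall in Category FS.
Category FS quantity: three 20.33 kg packs = 60.99 kg.
60.99 kg > 50 kg (express courier limit, Category FS) — over the limit.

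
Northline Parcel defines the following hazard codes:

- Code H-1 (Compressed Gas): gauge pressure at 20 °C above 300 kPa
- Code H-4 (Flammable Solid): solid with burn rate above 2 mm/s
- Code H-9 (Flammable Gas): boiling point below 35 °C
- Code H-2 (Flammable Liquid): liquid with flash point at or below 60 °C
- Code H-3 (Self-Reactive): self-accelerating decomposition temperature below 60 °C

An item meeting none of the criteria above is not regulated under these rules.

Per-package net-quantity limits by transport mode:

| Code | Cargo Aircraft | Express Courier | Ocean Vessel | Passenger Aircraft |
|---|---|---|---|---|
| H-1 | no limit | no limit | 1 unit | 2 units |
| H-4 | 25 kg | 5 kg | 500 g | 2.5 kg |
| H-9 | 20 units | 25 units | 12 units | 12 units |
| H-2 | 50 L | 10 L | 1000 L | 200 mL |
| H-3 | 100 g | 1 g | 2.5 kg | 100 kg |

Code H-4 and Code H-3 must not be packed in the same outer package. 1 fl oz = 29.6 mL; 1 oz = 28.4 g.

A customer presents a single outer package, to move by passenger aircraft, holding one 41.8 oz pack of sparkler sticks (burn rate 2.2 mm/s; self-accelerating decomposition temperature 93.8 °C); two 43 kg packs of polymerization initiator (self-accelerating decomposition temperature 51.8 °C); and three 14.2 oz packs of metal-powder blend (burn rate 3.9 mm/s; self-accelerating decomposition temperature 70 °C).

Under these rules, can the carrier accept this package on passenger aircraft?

No

Sparkler sticks: burn rate 2.2 mm/s > 2 mm/s → Code H-4 (Flammable Solid).
Self-accelerating decomposition temperature 51.8 °C meets the Code H-3 criterion (Self-Reactive), so the polymerization initiator is Code H-3.
Burn rate 3.9 mm/s meets the Code H-4 criterion (Flammable Solid), so the metal-powder blend is Code H-4.
Code H-4 net quantity: (one 41.8 oz pack = 1187.12 g) + (three 14.2 oz packs = 1209.84 g) = 2396.96 g.
2396.96 g ≤ 2.5 kg (passenger aircraft limit, Code H-4) — within limit.
Code H-3 quantity: two 43 kg packs = 86 kg.
86 kg ≤ 100 kg (passenger aircraft limit, Code H-3) — within limit.
Code H-4 and Code H-3 may not share an outer package.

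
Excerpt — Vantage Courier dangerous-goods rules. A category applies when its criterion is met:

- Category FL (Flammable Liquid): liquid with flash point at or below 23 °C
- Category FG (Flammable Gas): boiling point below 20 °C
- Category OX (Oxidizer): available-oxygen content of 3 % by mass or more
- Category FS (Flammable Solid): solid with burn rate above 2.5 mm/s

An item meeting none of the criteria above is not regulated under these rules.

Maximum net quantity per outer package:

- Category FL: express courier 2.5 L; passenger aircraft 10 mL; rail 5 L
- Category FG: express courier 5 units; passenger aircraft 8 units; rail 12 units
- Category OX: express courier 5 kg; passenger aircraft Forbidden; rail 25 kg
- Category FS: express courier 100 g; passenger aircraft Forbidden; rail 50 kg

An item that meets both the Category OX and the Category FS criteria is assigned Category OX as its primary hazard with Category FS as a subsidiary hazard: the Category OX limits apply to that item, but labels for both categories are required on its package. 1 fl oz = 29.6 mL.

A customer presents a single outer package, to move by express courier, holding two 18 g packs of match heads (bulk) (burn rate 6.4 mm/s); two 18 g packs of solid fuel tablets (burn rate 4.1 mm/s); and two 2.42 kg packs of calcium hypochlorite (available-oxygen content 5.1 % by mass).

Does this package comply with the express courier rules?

The match heads (bulk) have burn rate 6.4 mm/s, which is > 2.5 mm/s, so they are Category FS (Flammable Solid).
The solid fuel tablets have burn rate 4.1 mm/s, which is > 2.5 mm/s, so they are Category FS (Flammable Solid).
Calcium hypochlorite: available-oxygen content 5.1 % by mass ≥ 3 % by mass → Category OX (Oxidizer).
Total Category FS: (two 18 g packs = 36 g) + (two 18 g packs = 36 g) = 72 g.
That is within the Category FS express courier limit of 100 g.
Category OX quantity: two 2.42 kg packs = 4.84 kg.
That is within the Category OX express courier limit of 5 kg.
Every hazard category is within its express courier limit and no segregation rule is violated.

Yes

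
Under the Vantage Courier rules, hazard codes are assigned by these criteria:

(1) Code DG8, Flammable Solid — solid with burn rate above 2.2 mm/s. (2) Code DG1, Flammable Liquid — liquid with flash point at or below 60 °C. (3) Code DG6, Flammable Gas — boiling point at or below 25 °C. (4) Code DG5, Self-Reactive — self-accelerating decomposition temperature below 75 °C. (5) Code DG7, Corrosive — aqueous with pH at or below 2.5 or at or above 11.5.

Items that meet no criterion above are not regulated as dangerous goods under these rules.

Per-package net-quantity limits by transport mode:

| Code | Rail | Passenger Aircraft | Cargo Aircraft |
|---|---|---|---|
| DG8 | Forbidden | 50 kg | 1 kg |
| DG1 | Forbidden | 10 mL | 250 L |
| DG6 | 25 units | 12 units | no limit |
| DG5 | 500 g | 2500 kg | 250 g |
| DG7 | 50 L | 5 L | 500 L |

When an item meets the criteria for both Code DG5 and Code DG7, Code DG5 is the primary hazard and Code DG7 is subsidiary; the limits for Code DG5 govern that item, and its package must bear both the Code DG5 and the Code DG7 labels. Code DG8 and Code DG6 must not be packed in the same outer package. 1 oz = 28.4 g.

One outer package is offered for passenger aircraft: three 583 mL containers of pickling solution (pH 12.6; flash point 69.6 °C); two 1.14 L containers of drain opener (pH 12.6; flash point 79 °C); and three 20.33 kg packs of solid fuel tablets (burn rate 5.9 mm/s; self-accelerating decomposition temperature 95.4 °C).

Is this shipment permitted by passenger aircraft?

No

pH 12.6 meets the Code DG7 criterion (Corrosive), so the pickling solution is Code DG7.
With pH 12.6 (≥ 11.5), the drain opener falls in Code DG7.
With burn rate 5.9 mm/s (> 2.2 mm/s), the solid fuel tablets fall in Code DG8.
Code DG7 net quantity: (three 583 mL containers = 1.749 L) + (two 1.14 L containers = 2.28 L) = 4.029 L.
4.029 L is within the passenger aircraft limit of 5 L for Code DG7.
Code DG8 quantity: three 20.33 kg packs = 60.99 kg.
60.99 kg > 50 kg (passenger aircraft limit, Code DG8) — over the limit.
The segregation rule (Code DG8 with Code DG6) does not apply to Code DG7 with Code DG8.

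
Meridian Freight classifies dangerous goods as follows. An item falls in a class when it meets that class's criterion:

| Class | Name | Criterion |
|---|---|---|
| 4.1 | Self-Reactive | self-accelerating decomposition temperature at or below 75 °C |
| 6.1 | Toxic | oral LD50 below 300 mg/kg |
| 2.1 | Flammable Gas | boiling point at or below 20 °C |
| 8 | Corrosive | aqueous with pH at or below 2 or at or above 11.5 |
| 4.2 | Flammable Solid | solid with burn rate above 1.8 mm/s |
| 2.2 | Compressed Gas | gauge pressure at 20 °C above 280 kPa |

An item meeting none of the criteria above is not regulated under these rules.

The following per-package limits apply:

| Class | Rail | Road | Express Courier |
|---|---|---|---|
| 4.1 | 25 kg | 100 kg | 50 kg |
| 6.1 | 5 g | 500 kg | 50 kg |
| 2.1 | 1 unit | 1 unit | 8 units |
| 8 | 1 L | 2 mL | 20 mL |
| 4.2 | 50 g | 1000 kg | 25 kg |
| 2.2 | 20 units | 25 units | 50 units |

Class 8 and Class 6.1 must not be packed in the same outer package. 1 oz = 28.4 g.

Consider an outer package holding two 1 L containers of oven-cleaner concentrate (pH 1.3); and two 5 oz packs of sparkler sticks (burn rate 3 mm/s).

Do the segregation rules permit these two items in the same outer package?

With pH 1.3 (≤ 2), the oven-cleaner concentrate falls in Class 8.
With burn rate 3 mm/s (> 1.8 mm/s), the sparkler sticks fall in Class 4.2.
No segregation rule bars Class 8 with Class 4.2.

Yes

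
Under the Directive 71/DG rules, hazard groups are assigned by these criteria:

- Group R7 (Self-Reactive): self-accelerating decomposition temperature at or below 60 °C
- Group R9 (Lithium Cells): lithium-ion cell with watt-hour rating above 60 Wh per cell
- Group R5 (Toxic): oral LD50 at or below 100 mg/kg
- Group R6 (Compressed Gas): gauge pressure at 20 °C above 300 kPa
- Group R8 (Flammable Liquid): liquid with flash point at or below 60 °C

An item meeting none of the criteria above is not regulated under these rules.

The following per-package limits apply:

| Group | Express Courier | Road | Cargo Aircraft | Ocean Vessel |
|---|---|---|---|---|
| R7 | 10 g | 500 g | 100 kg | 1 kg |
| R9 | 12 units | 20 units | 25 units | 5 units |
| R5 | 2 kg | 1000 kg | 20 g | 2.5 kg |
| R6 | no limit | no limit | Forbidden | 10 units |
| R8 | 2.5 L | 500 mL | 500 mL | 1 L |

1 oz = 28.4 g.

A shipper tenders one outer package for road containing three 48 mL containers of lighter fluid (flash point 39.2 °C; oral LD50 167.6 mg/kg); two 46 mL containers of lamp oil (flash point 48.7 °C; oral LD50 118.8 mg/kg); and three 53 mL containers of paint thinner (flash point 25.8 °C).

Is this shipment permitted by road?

Yes

The lighter fluid has flash point 39.2 °C, which is ≤ 60 °C, so it is Group R8 (Flammable Liquid).
Lamp oil: flash point 48.7 °C ≤ 60 °C → Group R8 (Flammable Liquid).
The paint thinner has flash point 25.8 °C, which is ≤ 60 °C, so it is Group R8 (Flammable Liquid).
Total Group R8: (three 48 mL containers = 144 mL) + (two 46 mL containers = 92 mL) + (three 53 mL containers = 159 mL) = 395 mL.
That is within the Group R8 road limit of 500 mL.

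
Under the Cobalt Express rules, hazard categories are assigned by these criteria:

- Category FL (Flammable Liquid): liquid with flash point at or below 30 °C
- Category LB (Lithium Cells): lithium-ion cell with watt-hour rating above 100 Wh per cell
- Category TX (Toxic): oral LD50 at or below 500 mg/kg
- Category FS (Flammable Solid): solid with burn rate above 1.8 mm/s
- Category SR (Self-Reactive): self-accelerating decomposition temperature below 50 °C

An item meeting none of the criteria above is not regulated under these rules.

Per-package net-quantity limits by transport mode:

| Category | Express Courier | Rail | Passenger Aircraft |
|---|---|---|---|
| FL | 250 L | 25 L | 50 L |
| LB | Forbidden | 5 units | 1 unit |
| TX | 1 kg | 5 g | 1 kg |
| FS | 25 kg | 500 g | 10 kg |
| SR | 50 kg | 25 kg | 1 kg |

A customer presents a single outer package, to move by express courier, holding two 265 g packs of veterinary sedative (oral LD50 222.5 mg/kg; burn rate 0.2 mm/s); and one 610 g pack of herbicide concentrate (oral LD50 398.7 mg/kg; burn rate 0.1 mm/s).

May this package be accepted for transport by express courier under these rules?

No

With oral LD50 222.5 mg/kg (≤ 500 mg/kg), the veterinary sedative falls in Category TX.
Herbicide concentrate: oral LD50 398.7 mg/kg ≤ 500 mg/kg → Category TX (Toxic).
Category TX net quantity: (two 265 g packs = 530 g) + 610 g = 1.14 kg.
1.14 kg > 1 kg (express courier limit, Category TX) — over the limit.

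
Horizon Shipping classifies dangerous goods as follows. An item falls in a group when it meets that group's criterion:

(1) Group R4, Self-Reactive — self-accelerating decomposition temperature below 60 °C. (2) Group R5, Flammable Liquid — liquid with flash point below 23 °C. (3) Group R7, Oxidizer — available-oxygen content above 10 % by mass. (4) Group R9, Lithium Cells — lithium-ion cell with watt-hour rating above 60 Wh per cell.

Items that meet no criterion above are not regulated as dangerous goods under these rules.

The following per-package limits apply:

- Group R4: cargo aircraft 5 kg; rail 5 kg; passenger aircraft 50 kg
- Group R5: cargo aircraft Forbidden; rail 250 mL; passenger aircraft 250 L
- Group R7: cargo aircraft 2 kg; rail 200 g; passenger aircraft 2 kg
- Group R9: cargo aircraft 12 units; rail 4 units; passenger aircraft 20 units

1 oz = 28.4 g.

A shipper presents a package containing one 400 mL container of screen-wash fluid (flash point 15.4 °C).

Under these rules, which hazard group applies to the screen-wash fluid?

Group R5

With flash point 15.4 °C (< 23 °C), the screen-wash fluid falls in Group R5.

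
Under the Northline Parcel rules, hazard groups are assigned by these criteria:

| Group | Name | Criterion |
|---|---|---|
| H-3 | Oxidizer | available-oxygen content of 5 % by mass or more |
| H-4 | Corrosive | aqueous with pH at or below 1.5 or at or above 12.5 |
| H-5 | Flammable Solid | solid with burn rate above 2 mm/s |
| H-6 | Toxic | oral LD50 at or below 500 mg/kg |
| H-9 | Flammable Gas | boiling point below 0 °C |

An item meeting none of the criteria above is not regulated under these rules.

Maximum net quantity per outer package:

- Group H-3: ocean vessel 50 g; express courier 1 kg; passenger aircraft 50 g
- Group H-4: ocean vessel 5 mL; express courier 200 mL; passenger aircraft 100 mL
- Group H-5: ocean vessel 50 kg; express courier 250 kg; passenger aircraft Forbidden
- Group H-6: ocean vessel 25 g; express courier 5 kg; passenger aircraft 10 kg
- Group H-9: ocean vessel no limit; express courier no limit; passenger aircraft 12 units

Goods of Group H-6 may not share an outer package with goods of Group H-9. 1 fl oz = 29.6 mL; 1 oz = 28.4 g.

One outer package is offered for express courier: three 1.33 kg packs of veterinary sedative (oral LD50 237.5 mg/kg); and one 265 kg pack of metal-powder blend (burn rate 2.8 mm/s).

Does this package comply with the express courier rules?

No

The veterinary sedative has oral LD50 237.5 mg/kg, which is ≤ 500 mg/kg, so it is Group H-6 (Toxic).
Metal-powder blend: burn rate 2.8 mm/s > 2 mm/s → Group H-5 (Flammable Solid).
Group H-5 quantity: 265 kg.
265 kg > 250 kg (express courier limit, Group H-5) — over the limit.
Group H-6 quantity: three 1.33 kg packs = 3.99 kg.
That is within the Group H-6 express courier limit of 5 kg.
The segregation rule (Group H-6 with Group H-9) does not apply to Group H-5 with Group H-6.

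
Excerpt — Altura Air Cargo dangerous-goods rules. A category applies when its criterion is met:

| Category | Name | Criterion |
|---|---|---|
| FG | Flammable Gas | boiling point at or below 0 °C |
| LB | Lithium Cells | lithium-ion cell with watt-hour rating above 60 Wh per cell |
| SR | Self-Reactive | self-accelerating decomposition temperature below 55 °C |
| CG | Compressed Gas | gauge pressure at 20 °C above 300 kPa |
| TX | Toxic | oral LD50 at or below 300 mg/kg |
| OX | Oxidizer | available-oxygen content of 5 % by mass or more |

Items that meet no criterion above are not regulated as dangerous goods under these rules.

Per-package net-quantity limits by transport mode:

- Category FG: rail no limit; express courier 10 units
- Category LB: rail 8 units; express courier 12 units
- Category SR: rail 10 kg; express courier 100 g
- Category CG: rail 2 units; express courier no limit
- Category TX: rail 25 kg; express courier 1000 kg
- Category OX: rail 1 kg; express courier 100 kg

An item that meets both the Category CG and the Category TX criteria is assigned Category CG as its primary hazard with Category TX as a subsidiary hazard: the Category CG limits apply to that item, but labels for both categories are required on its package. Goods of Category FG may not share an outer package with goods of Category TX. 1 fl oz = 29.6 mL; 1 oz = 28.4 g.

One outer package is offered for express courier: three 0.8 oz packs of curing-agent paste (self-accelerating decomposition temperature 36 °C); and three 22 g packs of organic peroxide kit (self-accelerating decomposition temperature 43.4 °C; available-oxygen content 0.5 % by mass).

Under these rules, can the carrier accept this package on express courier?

The curing-agent paste has self-accelerating decomposition temperature 36 °C, which is < 55 °C, so it is Category SR (Self-Reactive).
Organic peroxide kit: self-accelerating decomposition temperature 43.4 °C < 55 °C → Category SR (Self-Reactive).
Category SR net quantity: (three 0.8 oz packs = 68.16 g) + (three 22 g packs = 66 g) = 134.16 g.
That exceeds the Category SR express courier limit of 100 g.

No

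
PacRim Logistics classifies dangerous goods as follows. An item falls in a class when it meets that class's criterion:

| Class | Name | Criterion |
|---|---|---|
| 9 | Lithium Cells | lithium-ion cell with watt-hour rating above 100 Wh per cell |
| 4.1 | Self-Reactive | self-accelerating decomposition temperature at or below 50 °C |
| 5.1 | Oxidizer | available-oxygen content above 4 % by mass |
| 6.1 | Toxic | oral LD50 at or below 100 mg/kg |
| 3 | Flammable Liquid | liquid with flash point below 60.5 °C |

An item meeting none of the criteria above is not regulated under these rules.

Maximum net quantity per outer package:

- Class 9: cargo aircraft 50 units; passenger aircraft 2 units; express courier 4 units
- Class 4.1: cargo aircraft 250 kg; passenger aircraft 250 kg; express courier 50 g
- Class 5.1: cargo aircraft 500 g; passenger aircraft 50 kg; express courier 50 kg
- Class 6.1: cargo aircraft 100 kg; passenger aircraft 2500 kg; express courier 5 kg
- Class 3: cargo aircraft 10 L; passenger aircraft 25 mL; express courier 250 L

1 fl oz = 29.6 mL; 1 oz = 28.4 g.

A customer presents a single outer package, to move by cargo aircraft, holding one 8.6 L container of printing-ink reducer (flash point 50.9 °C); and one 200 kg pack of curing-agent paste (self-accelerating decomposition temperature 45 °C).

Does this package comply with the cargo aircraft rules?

Yes

Printing-ink reducer: flash point 50.9 °C < 60.5 °C → Class 3 (Flammable Liquid).
The curing-agent paste has self-accelerating decomposition temperature 45 °C, which is ≤ 50 °C, so it is Class 4.1 (Self-Reactive).
Class 3 quantity: 8.6 L.
8.6 L ≤ 10 L (cargo aircraft limit, Class 3) — within limit.
Class 4.1 quantity: 200 kg.
200 kg ≤ 250 kg (cargo aircraft limit, Class 4.1) — within limit.
Every hazard class is within its cargo aircraft limit and no segregation rule is violated.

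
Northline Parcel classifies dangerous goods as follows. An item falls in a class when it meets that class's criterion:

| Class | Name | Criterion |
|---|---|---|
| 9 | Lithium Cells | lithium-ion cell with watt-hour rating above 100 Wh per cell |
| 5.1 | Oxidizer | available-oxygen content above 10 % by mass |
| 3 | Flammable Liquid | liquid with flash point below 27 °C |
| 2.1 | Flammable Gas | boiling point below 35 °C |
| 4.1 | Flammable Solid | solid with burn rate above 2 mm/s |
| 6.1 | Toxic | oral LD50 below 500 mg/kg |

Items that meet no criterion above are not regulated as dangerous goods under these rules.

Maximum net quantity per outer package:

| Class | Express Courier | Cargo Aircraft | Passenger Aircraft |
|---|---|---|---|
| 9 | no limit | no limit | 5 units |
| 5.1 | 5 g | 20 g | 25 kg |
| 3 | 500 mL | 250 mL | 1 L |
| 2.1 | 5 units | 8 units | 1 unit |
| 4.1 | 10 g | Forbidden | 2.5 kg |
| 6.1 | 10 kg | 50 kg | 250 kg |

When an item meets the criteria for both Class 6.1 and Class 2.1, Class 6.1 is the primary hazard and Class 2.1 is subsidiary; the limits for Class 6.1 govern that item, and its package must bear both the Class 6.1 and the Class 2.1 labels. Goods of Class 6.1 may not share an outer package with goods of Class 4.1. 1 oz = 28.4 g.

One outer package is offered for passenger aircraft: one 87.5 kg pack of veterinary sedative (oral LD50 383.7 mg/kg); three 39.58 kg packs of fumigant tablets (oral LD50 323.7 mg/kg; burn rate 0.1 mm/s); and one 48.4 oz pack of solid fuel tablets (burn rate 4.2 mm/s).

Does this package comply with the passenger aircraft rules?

No

Veterinary sedative: oral LD50 383.7 mg/kg < 500 mg/kg → Class 6.1 (Toxic).
Fumigant tablets: oral LD50 323.7 mg/kg < 500 mg/kg → Class 6.1 (Toxic).
Solid fuel tablets: burn rate 4.2 mm/s > 2 mm/s → Class 4.1 (Flammable Solid).
Class 6.1 net quantity: 87.5 kg + (three 39.58 kg packs = 118.74 kg) = 206.24 kg.
206.24 kg is within the passenger aircraft limit of 250 kg for Class 6.1.
Class 4.1 quantity: one 48.4 oz pack = 1374.56 g.
That is within the Class 4.1 passenger aircraft limit of 2.5 kg.
Class 6.1 and Class 4.1 may not share an outer package.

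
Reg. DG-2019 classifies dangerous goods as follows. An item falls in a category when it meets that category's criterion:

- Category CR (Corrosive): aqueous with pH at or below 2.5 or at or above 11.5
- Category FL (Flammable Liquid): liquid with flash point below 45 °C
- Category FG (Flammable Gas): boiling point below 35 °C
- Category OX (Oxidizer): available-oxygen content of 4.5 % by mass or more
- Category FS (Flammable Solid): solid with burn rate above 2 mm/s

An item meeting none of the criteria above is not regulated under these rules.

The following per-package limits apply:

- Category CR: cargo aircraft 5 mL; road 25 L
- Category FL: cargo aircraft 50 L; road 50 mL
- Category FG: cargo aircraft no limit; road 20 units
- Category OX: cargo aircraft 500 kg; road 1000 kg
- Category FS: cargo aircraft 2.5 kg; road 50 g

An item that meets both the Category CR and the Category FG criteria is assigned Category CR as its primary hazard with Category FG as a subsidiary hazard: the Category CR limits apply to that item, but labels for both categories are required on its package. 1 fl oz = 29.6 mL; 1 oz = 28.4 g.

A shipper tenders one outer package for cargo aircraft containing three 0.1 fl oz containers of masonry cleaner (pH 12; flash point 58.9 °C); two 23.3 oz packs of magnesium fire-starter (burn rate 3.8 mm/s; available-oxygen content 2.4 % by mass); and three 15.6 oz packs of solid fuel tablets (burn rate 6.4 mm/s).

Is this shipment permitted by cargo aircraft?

The masonry cleaner has pH 12, which is ≥ 11.5, so it is Category CR (Corrosive).
Magnesium fire-starter: burn rate 3.8 mm/s > 2 mm/s → Category FS (Flammable Solid).
Burn rate 6.4 mm/s meets the Category FS criterion (Flammable Solid), so the solid fuel tablets are Category FS.
Category FS net quantity: (two 23.3 oz packs = 1323.44 g) + (three 15.6 oz packs = 1329.12 g) = 2652.56 g.
2652.56 g > 2.5 kg (cargo aircraft limit, Category FS) — over the limit.
Category CR quantity: three 0.1 fl oz containers = 8.88 mL.
8.88 mL > 5 mL (cargo aircraft limit, Category CR) — over the limit.

No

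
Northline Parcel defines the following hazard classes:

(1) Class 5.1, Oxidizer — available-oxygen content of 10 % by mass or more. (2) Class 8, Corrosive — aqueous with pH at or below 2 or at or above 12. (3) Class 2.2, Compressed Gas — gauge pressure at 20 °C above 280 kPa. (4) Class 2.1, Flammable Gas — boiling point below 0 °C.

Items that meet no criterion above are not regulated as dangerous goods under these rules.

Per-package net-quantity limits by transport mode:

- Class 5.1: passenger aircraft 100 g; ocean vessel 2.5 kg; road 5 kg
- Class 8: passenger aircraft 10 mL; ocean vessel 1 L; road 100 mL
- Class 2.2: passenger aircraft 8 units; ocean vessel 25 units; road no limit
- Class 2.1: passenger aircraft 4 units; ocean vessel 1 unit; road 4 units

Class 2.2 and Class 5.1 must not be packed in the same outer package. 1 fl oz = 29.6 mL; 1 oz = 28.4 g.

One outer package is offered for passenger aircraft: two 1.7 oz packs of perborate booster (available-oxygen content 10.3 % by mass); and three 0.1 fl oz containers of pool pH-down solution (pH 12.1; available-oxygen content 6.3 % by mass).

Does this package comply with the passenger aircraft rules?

The perborate booster has available-oxygen content 10.3 % by mass, which is ≥ 10 % by mass, so it is Class 5.1 (Oxidizer).
pH 12.1 meets the Class 8 criterion (Corrosive), so the pool pH-down solution is Class 8.
Class 8 quantity: three 0.1 fl oz containers = 8.88 mL.
8.88 mL ≤ 10 mL (passenger aircraft limit, Class 8) — within limit.
Class 5.1 quantity: two 1.7 oz packs = 96.56 g.
That is within the Class 5.1 passenger aircraft limit of 100 g.
The segregation rule (Class 2.2 with Class 5.1) does not apply to Class 8 with Class 5.1.
Every hazard class is within its passenger aircraft limit and no segregation rule is violated.

Yes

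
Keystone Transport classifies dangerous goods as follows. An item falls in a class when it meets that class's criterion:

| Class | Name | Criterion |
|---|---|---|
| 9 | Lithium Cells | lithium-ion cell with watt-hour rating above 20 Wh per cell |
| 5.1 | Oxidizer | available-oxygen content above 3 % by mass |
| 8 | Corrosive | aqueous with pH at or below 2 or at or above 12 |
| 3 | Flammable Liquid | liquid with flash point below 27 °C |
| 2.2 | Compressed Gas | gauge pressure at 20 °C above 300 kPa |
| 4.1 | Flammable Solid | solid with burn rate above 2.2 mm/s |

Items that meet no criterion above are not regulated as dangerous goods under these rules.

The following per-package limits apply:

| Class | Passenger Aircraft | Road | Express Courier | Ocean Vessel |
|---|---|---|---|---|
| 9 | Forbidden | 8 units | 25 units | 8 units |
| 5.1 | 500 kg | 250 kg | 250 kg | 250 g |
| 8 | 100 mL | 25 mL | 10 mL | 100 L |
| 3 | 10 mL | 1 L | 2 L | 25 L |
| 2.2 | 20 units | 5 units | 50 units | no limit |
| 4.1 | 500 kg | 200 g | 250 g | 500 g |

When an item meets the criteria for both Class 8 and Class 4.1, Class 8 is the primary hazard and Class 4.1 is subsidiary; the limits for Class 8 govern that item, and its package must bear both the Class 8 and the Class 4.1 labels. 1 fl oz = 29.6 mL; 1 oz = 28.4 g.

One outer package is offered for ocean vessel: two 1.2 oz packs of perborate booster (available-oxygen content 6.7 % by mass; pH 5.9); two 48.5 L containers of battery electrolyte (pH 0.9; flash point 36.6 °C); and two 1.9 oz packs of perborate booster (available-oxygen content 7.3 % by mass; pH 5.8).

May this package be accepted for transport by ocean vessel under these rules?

Yes

With available-oxygen content 6.7 % by mass (> 3 % by mass), the perborate booster falls in Class 5.1.
pH 0.9 meets the Class 8 criterion (Corrosive), so the battery electrolyte is Class 8.
Available-oxygen content 7.3 % by mass meets the Class 5.1 criterion (Oxidizer), so the perborate booster is Class 5.1.
Class 5.1 net quantity: (two 1.2 oz packs = 68.16 g) + (two 1.9 oz packs = 107.92 g) = 176.08 g.
That is within the Class 5.1 ocean vessel limit of 250 g.
Class 8 quantity: two 48.5 L containers = 97 L.
97 L is within the ocean vessel limit of 100 L for Class 8.
Every hazard class is within its ocean vessel limit and no segregation rule is violated.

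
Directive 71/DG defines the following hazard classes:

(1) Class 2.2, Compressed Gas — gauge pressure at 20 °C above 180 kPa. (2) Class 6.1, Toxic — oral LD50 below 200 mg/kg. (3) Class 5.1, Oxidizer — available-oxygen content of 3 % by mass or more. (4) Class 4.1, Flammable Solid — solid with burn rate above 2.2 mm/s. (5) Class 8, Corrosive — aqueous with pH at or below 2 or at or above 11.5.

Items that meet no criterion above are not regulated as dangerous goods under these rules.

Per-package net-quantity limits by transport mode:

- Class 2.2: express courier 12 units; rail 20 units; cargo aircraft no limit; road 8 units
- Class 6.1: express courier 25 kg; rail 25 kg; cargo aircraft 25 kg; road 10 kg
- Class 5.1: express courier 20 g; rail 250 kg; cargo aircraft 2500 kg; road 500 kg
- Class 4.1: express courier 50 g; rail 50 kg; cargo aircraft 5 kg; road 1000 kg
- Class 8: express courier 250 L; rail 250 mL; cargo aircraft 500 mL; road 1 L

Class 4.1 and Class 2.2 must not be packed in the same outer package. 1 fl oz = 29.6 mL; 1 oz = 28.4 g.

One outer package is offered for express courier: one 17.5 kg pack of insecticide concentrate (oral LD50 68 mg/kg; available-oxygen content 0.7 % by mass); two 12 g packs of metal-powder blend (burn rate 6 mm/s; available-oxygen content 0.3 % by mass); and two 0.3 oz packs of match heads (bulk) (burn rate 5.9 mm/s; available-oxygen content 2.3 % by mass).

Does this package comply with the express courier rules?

Insecticide concentrate: oral LD50 68 mg/kg < 200 mg/kg → Class 6.1 (Toxic).
Metal-powder blend: burn rate 6 mm/s > 2.2 mm/s → Class 4.1 (Flammable Solid).
The match heads (bulk) have burn rate 5.9 mm/s, which is > 2.2 mm/s, so they are Class 4.1 (Flammable Solid).
Class 4.1 net quantity: (two 12 g packs = 24 g) + (two 0.3 oz packs = 17.04 g) = 41.04 g.
That is within the Class 4.1 express courier limit of 50 g.
Class 6.1 quantity: 17.5 kg.
That is within the Class 6.1 express courier limit of 25 kg.
The segregation rule (Class 4.1 with Class 2.2) does not apply to Class 4.1 with Class 6.1.
Every hazard class is within its express courier limit and no segregation rule is violated.

Yes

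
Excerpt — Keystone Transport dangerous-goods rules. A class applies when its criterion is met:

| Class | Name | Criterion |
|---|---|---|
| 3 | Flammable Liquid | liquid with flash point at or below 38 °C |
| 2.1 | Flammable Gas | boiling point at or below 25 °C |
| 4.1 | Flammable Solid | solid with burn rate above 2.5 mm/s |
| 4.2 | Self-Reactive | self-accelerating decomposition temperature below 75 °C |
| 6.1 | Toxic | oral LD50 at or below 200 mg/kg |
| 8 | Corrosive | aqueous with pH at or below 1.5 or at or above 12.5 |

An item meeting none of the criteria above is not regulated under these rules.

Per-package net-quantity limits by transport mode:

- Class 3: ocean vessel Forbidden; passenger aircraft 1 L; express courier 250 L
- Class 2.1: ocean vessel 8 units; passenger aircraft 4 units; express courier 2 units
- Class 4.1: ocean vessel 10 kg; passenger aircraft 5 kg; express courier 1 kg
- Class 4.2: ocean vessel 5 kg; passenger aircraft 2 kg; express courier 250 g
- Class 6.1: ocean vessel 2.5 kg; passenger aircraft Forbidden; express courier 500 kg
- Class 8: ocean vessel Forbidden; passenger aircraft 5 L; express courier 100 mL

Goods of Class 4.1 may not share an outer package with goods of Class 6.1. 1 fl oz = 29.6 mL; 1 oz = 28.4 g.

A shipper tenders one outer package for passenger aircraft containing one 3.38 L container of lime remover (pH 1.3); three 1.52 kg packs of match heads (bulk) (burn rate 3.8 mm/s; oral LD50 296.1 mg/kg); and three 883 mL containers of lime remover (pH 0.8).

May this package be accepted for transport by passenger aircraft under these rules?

No

The lime remover has pH 1.3, which is ≤ 1.5, so it is Class 8 (Corrosive).
Burn rate 3.8 mm/s meets the Class 4.1 criterion (Flammable Solid), so the match heads (bulk) are Class 4.1.
pH 0.8 meets the Class 8 criterion (Corrosive), so the lime remover is Class 8.
Total Class 8: 3.38 L + (three 883 mL containers = 2.649 L) = 6.029 L.
6.029 L > 5 L (passenger aircraft limit, Class 8) — over the limit.
Class 4.1 quantity: three 1.52 kg packs = 4.56 kg.
That is within the Class 4.1 passenger aircraft limit of 5 kg.
The segregation rule (Class 4.1 with Class 6.1) does not apply to Class 8 with Class 4.1.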